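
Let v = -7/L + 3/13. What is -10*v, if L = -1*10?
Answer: -121/13 ≈ -9.3077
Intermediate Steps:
L = -10
v = 121/130 (v = -7/(-10) + 3/13 = -7*(-⅒) + 3*(1/13) = 7/10 + 3/13 = 121/130 ≈ 0.93077)
-10*v = -10*121/130 = -121/13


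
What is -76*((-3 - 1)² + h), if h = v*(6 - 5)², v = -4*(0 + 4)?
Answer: 0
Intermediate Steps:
v = -16 (v = -4*4 = -16)
h = -16 (h = -16*(6 - 5)² = -16*1² = -16*1 = -16)
-76*((-3 - 1)² + h) = -76*((-3 - 1)² - 16) = -76*((-4)² - 16) = -76*(16 - 16) = -76*0 = 0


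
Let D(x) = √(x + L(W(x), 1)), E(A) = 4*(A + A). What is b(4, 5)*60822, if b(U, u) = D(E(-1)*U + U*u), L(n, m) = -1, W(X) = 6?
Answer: 60822*I*√13 ≈ 2.193e+5*I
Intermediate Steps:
E(A) = 8*A (E(A) = 4*(2*A) = 8*A)
D(x) = √(-1 + x) (D(x) = √(x - 1) = √(-1 + x))
b(U, u) = √(-1 - 8*U + U*u) (b(U, u) = √(-1 + ((8*(-1))*U + U*u)) = √(-1 + (-8*U + U*u)) = √(-1 - 8*U + U*u))
b(4, 5)*60822 = √(-1 + 4*(-8 + 5))*60822 = √(-1 + 4*(-3))*60822 = √(-1 - 12)*60822 = √(-13)*60822 = (I*√13)*60822 = 60822*I*√13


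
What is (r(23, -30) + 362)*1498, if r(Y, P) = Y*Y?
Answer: 1334718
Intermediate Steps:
r(Y, P) = Y²
(r(23, -30) + 362)*1498 = (23² + 362)*1498 = (529 + 362)*1498 = 891*1498 = 1334718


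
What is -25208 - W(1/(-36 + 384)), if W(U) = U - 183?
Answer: -8708701/348 ≈ -25025.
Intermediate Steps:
W(U) = -183 + U
-25208 - W(1/(-36 + 384)) = -25208 - (-183 + 1/(-36 + 384)) = -25208 - (-183 + 1/348) = -25208 - 1*(-63683/348) = -25208 + 63683/348 = -8708701/348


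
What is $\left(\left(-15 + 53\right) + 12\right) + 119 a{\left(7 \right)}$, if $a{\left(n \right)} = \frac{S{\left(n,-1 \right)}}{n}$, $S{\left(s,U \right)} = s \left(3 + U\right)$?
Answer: $288$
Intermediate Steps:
$a{\left(n \right)} = 2$ ($a{\left(n \right)} = \frac{n \left(3 - 1\right)}{n} = \frac{n 2}{n} = \frac{2 n}{n} = 2$)
$\left(\left(-15 + 53\right) + 12\right) + 119 a{\left(7 \right)} = \left(\left(-15 + 53\right) + 12\right) + 119 \cdot 2 = \left(38 + 12\right) + 238 = 50 + 238 = 288$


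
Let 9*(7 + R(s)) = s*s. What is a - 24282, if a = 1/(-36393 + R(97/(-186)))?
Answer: -275203451429226/11333640191 ≈ -24282.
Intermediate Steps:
R(s) = -7 + s²/9 (R(s) = -7 + (s*s)/9 = -7 + s²/9)
a = -311364/11333640191 (a = 1/(-36393 + (-7 + (97/(-186))²/9)) = 1/(-36393 + (-7 + (97*(-1/186))²/9)) = 1/(-36393 + (-7 + (-97/186)²/9)) = 1/(-36393 + (-7 + (⅑)*(9409/34596))) = 1/(-36393 + (-7 + 9409/311364)) = 1/(-36393 - 2170139/311364) = 1/(-11333640191/311364) = -311364/11333640191 ≈ -2.7473e-5)
a - 24282 = -311364/11333640191 - 24282 = -275203451429226/11333640191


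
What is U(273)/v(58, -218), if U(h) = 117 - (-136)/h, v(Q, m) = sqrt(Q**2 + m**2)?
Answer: 32077*sqrt(12722)/6946212 ≈ 0.52086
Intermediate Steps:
U(h) = 117 + 136/h
U(273)/v(58, -218) = (117 + 136/273)/(sqrt(58**2 + (-218)**2)) = (117 + 136*(1/273))/(sqrt(3364 + 47524)) = (117 + 136/273)/(sqrt(50888)) = 32077/(273*((2*sqrt(12722)))) = 32077*(sqrt(12722)/25444)/273 = 32077*sqrt(12722)/6946212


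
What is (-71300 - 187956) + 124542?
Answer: -134714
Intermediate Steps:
(-71300 - 187956) + 124542 = -259256 + 124542 = -134714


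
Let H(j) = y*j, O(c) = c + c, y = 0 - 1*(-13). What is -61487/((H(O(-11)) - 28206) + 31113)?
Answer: -61487/2621 ≈ -23.459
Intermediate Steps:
y = 13 (y = 0 + 13 = 13)
O(c) = 2*c
H(j) = 13*j
-61487/((H(O(-11)) - 28206) + 31113) = -61487/((13*(2*(-11)) - 28206) + 31113) = -61487/((13*(-22) - 28206) + 31113) = -61487/((-286 - 28206) + 31113) = -61487/(-28492 + 31113) = -61487/2621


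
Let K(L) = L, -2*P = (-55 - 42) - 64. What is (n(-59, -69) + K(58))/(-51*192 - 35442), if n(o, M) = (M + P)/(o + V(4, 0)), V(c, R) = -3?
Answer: -7169/5609016 ≈ -0.0012781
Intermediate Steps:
P = 161/2 (P = -((-55 - 42) - 64)/2 = -(-97 - 64)/2 = -½*(-161) = 161/2 ≈ 80.500)
n(o, M) = (161/2 + M)/(-3 + o) (n(o, M) = (M + 161/2)/(o - 3) = (161/2 + M)/(-3 + o))
(n(-59, -69) + K(58))/(-51*192 - 35442) = ((161/2 - 69)/(-3 - 59) + 58)/(-51*192 - 35442) = ((23/2)/(-62) + 58)/(-9792 - 35442) = (-1/62*23/2 + 58)/(-45234) = (-23/124 + 58)*(-1/45234) = (7169/124)*(-1/45234) = -7169/5609016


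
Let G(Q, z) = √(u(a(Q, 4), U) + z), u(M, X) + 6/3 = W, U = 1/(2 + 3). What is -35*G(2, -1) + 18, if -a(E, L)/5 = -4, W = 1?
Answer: 18 - 35*I*√2 ≈ 18.0 - 49.497*I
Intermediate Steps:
U = ⅕ (U = 1/5 = ⅕ ≈ 0.20000)
a(E, L) = 20 (a(E, L) = -5*(-4) = 20)
u(M, X) = -1 (u(M, X) = -2 + 1 = -1)
G(Q, z) = √(-1 + z)
-35*G(2, -1) + 18 = -35*√(-1 - 1) + 18 = -35*I*√2 + 18 = 18 - 35*I*√2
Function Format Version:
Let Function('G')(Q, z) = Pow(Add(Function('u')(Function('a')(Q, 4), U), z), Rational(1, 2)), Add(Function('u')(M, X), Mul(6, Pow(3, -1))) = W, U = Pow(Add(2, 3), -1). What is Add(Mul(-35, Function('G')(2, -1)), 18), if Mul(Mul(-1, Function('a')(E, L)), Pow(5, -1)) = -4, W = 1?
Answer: Add(18, Mul(-35, I, Pow(2, Rational(1, 2)))) ≈ Add(18.000, Mul(-49.497, I))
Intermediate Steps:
U = Rational(1, 5) (U = Pow(5, -1) = Rational(1, 5) ≈ 0.20000)
Function('a')(E, L) = 20 (Function('a')(E, L) = Mul(-5, -4) = 20)
Function('u')(M, X) = -1 (Function('u')(M, X) = Add(-2, 1) = -1)
Function('G')(Q, z) = Pow(Add(-1, z), Rational(1, 2))
Add(Mul(-35, Function('G')(2, -1)), 18) = Add(Mul(-35, Pow(Add(-1, -1), Rational(1, 2))), 18) = Add(Mul(-35, Pow(-2, Rational(1, 2))), 18) = Add(Mul(-35, Mul(I, Pow(2, Rational(1, 2)))), 18) = Add(Mul(-35, I, Pow(2, Rational(1, 2))), 18) = Add(18, Mul(-35, I, Pow(2, Rational(1, 2))))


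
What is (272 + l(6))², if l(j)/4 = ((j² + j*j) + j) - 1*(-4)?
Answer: 360000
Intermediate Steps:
l(j) = 16 + 4*j + 8*j² (l(j) = 4*(((j² + j*j) + j) - 1*(-4)) = 4*(((j² + j²) + j) + 4) = 4*((2*j² + j) + 4) = 4*((j + 2*j²) + 4) = 4*(4 + j + 2*j²) = 16 + 4*j + 8*j²)
(272 + l(6))² = (272 + (16 + 4*6 + 8*6²))² = (272 + (16 + 24 + 8*36))² = (272 + (16 + 24 + 288))² = (272 + 328)² = 600² = 360000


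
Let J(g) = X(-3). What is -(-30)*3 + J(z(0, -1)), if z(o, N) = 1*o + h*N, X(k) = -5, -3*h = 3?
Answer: 85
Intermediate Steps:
h = -1 (h = -1/3*3 = -1)
z(o, N) = o - N (z(o, N) = 1*o - N = o - N)
J(g) = -5
-(-30)*3 + J(z(0, -1)) = -(-30)*3 - 5 = -30*(-3) - 5 = 90 - 5 = 85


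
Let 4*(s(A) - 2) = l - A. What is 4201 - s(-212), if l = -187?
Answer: 16771/4 ≈ 4192.8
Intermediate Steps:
s(A) = -179/4 - A/4 (s(A) = 2 + (-187 - A)/4 = 2 + (-187/4 - A/4) = -179/4 - A/4)
4201 - s(-212) = 4201 - (-179/4 - ¼*(-212)) = 4201 - (-179/4 + 53) = 4201 - 1*33/4 = 4201 - 33/4 = 16771/4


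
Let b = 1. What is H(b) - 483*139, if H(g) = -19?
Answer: -67156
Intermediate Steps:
H(b) - 483*139 = -19 - 483*139 = -19 - 67137 = -67156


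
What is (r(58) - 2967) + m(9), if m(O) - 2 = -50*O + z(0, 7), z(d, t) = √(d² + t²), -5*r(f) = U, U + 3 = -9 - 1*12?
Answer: -17016/5 ≈ -3403.2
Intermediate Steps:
U = -24 (U = -3 + (-9 - 1*12) = -3 + (-9 - 12) = -3 - 21 = -24)
r(f) = 24/5 (r(f) = -⅕*(-24) = 24/5)
m(O) = 9 - 50*O (m(O) = 2 + (-50*O + √(0² + 7²)) = 2 + (-50*O + √(0 + 49)) = 2 + (-50*O + √49) = 2 + (-50*O + 7) = 2 + (7 - 50*O) = 9 - 50*O)
(r(58) - 2967) + m(9) = (24/5 - 2967) + (9 - 50*9) = -14811/5 + (9 - 450) = -14811/5 - 441 = -17016/5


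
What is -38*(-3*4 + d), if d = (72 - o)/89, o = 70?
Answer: 40508/89 ≈ 455.15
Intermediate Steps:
d = 2/89 (d = (72 - 1*70)/89 = (72 - 70)*(1/89) = 2*(1/89) = 2/89 ≈ 0.022472)
-38*(-3*4 + d) = -38*(-3*4 + 2/89) = -38*(-12 + 2/89) = -38*(-1066/89) = 40508/89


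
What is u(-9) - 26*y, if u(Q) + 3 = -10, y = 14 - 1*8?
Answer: -169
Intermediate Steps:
y = 6 (y = 14 - 8 = 6)
u(Q) = -13 (u(Q) = -3 - 10 = -13)
u(-9) - 26*y = -13 - 26*6 = -13 - 156 = -169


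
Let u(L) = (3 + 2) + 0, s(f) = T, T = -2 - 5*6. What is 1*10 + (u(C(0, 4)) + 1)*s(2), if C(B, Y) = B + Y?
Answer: -182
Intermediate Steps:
T = -32 (T = -2 - 30 = -32)
s(f) = -32
u(L) = 5 (u(L) = 5 + 0 = 5)
1*10 + (u(C(0, 4)) + 1)*s(2) = 1*10 + (5 + 1)*(-32) = 10 + 6*(-32) = 10 - 192 = -182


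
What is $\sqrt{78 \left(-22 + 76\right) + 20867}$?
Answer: $\sqrt{25079} \approx 158.36$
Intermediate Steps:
$\sqrt{78 \left(-22 + 76\right) + 20867} = \sqrt{78 \cdot 54 + 20867} = \sqrt{4212 + 20867} = \sqrt{25079}$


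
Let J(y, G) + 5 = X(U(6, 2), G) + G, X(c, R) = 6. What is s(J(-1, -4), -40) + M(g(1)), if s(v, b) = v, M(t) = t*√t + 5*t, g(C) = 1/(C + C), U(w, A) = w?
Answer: -½ + √2/4 ≈ -0.14645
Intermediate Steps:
g(C) = 1/(2*C)
J(y, G) = 1 + G (J(y, G) = -5 + (6 + G) = 1 + G)
M(t) = t^(3/2) + 5*t
s(J(-1, -4), -40) + M(g(1)) = (1 - 4) + (((½)/1)^(3/2) + 5*((½)/1)) = -3 + (((½)*1)^(3/2) + 5*((½)*1)) = -3 + ((½)^(3/2) + 5*(½)) = -3 + (√2/4 + 5/2) = -3 + (5/2 + √2/4) = -½ + √2/4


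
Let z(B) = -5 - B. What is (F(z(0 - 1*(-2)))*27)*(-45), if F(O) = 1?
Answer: -1215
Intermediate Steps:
(F(z(0 - 1*(-2)))*27)*(-45) = (1*27)*(-45) = 27*(-45) = -1215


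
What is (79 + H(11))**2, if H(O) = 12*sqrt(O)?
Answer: 7825 + 1896*sqrt(11) ≈ 14113.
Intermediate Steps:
(79 + H(11))**2 = (79 + 12*sqrt(11))**2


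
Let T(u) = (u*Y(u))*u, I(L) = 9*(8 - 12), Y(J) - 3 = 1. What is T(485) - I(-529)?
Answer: 940936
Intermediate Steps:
Y(J) = 4 (Y(J) = 3 + 1 = 4)
I(L) = -36 (I(L) = 9*(-4) = -36)
T(u) = 4*u² (T(u) = (u*4)*u = (4*u)*u = 4*u²)
T(485) - I(-529) = 4*485² - 1*(-36) = 4*235225 + 36 = 940900 + 36 = 940936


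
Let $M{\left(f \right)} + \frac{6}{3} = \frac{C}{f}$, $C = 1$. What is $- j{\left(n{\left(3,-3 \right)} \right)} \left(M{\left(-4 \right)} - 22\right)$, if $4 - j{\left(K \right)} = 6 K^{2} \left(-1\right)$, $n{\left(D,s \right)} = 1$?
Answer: $\frac{485}{2} \approx 242.5$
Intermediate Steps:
$M{\left(f \right)} = -2 + \frac{1}{f}$ ($M{\left(f \right)} = -2 + 1 \frac{1}{f} = -2 + \frac{1}{f}$)
$j{\left(K \right)} = 4 + 6 K^{2}$ ($j{\left(K \right)} = 4 - 6 K^{2} \left(-1\right) = 4 - - 6 K^{2} = 4 + 6 K^{2}$)
$- j{\left(n{\left(3,-3 \right)} \right)} \left(M{\left(-4 \right)} - 22\right) = - \left(4 + 6 \cdot 1^{2}\right) \left(\left(-2 + \frac{1}{-4}\right) - 22\right) = - \left(4 + 6 \cdot 1\right) \left(\left(-2 - \frac{1}{4}\right) - 22\right) = - \left(4 + 6\right) \left(- \frac{9}{4} - 22\right) = - \frac{10 \left(-97\right)}{4} = \left(-1\right) \left(- \frac{485}{2}\right) = \frac{485}{2}$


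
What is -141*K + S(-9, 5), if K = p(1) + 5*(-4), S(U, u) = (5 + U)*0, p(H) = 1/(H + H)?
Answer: 5499/2 ≈ 2749.5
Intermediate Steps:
p(H) = 1/(2*H)
S(U, u) = 0
K = -39/2 (K = (1/2)/1 + 5*(-4) = (1/2)*1 - 20 = 1/2 - 20 = -39/2 ≈ -19.500)
-141*K + S(-9, 5) = -141*(-39/2) + 0 = 5499/2 + 0 = 5499/2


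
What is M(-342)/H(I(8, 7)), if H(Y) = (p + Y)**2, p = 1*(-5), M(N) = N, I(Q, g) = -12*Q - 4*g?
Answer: -38/1849 ≈ -0.020552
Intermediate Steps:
p = -5
H(Y) = (-5 + Y)**2
M(-342)/H(I(8, 7)) = -342/(-5 + (-12*8 - 4*7))**2 = -342/(-5 + (-96 - 28))**2 = -342/(-5 - 124)**2 = -342/((-129)**2) = -342/16641 = -342*1/16641 = -38/1849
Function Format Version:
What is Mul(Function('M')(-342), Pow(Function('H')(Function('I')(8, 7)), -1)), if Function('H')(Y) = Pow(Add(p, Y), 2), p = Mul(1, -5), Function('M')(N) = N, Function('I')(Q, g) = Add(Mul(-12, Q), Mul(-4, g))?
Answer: Rational(-38, 1849) ≈ -0.020552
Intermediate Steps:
p = -5
Function('H')(Y) = Pow(Add(-5, Y), 2)
Mul(Function('M')(-342), Pow(Function('H')(Function('I')(8, 7)), -1)) = Mul(-342, Pow(Pow(Add(-5, Add(Mul(-12, 8), Mul(-4, 7))), 2), -1)) = Mul(-342, Pow(Pow(Add(-5, Add(-96, -28)), 2), -1)) = Mul(-342, Pow(Pow(Add(-5, -124), 2), -1)) = Mul(-342, Pow(Pow(-129, 2), -1)) = Mul(-342, Pow(16641, -1)) = Mul(-342, Rational(1, 16641)) = Rational(-38, 1849)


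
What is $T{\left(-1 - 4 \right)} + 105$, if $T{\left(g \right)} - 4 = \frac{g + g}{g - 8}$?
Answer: $\frac{1427}{13} \approx 109.77$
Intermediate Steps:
$T{\left(g \right)} = 4 + \frac{2 g}{-8 + g}$ ($T{\left(g \right)} = 4 + \frac{g + g}{g - 8} = 4 + \frac{2 g}{-8 + g}$)
$T{\left(-1 - 4 \right)} + 105 = \frac{2 \left(-16 + 3 \left(-1 - 4\right)\right)}{-8 - 5} + 105 = \frac{2 \left(-16 + 3 \left(-5\right)\right)}{-8 - 5} + 105 = \frac{2 \left(-16 - 15\right)}{-13} + 105 = 2 \left(- \frac{1}{13}\right) \left(-31\right) + 105 = \frac{62}{13} + 105 = \frac{1427}{13}$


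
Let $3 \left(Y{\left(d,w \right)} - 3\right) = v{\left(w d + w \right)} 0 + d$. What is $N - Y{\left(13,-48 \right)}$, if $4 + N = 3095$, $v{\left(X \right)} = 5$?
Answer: $\frac{9251}{3} \approx 3083.7$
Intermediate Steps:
$N = 3091$ ($N = -4 + 3095 = 3091$)
$Y{\left(d,w \right)} = 3 + \frac{d}{3}$ ($Y{\left(d,w \right)} = 3 + \frac{5 \cdot 0 + d}{3} = 3 + \frac{0 + d}{3} = 3 + \frac{d}{3}$)
$N - Y{\left(13,-48 \right)} = 3091 - \left(3 + \frac{1}{3} \cdot 13\right) = 3091 - \left(3 + \frac{13}{3}\right) = 3091 - \frac{22}{3} = \frac{9251}{3}$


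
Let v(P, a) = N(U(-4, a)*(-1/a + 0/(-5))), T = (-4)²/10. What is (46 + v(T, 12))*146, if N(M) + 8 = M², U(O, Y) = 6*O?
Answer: 6132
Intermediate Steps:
T = 8/5 (T = 16*(⅒) = 8/5 ≈ 1.6000)
N(M) = -8 + M²
v(P, a) = -8 + 576/a² (v(P, a) = -8 + ((6*(-4))*(-1/a + 0/(-5)))² = -8 + (-24*(-1/a + 0*(-⅕)))² = -8 + (-24*(-1/a + 0))² = -8 + (-(-24)/a)² = -8 + (24/a)² = -8 + 576/a²)
(46 + v(T, 12))*146 = (46 + (-8 + 576/12²))*146 = (46 + (-8 + 576*(1/144)))*146 = (46 + (-8 + 4))*146 = (46 - 4)*146 = 42*146 = 6132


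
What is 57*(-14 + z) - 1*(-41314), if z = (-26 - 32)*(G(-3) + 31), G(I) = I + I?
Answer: -42134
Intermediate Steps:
G(I) = 2*I
z = -1450 (z = (-26 - 32)*(2*(-3) + 31) = -58*(-6 + 31) = -58*25 = -1450)
57*(-14 + z) - 1*(-41314) = 57*(-14 - 1450) - 1*(-41314) = 57*(-1464) + 41314 = -83448 + 41314 = -42134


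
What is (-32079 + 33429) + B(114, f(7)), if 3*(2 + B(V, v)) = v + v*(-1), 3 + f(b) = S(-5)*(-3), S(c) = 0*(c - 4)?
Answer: 1348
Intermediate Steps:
S(c) = 0 (S(c) = 0*(-4 + c) = 0)
f(b) = -3 (f(b) = -3 + 0*(-3) = -3 + 0 = -3)
B(V, v) = -2 (B(V, v) = -2 + (v + v*(-1))/3 = -2 + (v - v)/3 = -2 + (⅓)*0 = -2 + 0 = -2)
(-32079 + 33429) + B(114, f(7)) = (-32079 + 33429) - 2 = 1350 - 2 = 1348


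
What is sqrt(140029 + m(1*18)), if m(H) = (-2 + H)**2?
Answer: sqrt(140285) ≈ 374.55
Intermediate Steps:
sqrt(140029 + m(1*18)) = sqrt(140029 + (-2 + 1*18)**2) = sqrt(140029 + (-2 + 18)**2) = sqrt(140029 + 16**2) = sqrt(140029 + 256) = sqrt(140285)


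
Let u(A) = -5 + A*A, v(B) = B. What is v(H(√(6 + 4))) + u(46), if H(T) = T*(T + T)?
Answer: 2131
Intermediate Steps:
H(T) = 2*T² (H(T) = T*(2*T) = 2*T²)
u(A) = -5 + A²
v(H(√(6 + 4))) + u(46) = 2*(√(6 + 4))² + (-5 + 46²) = 2*(√10)² + (-5 + 2116) = 2*10 + 2111 = 20 + 2111 = 2131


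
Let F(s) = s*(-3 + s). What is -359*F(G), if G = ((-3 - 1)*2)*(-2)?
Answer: -74672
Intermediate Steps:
G = 16 (G = -4*2*(-2) = -8*(-2) = 16)
-359*F(G) = -5744*(-3 + 16) = -5744*13 = -359*208 = -74672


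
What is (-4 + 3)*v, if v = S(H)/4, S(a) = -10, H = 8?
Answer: 5/2 ≈ 2.5000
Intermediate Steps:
v = -5/2 (v = -10/4 = (¼)*(-10) = -5/2 ≈ -2.5000)
(-4 + 3)*v = (-4 + 3)*(-5/2) = -1*(-5/2) = 5/2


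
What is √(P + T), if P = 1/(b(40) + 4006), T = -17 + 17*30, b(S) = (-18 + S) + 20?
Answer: √504903245/1012 ≈ 22.204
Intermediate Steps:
b(S) = 2 + S
T = 493 (T = -17 + 510 = 493)
P = 1/4048 (P = 1/((2 + 40) + 4006) = 1/(42 + 4006) = 1/4048 ≈ 0.00024704)
√(P + T) = √(1/4048 + 493) = √(1995665/4048) = √504903245/1012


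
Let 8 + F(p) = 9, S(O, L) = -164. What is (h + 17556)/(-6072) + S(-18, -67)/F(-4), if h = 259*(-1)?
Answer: -1013105/6072 ≈ -166.85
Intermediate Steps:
F(p) = 1 (F(p) = -8 + 9 = 1)
h = -259
(h + 17556)/(-6072) + S(-18, -67)/F(-4) = (-259 + 17556)/(-6072) - 164/1 = 17297*(-1/6072) - 164*1 = -17297/6072 - 164 = -1013105/6072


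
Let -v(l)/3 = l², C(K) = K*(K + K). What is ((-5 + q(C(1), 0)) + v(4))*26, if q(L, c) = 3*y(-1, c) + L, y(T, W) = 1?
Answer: -1248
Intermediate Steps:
C(K) = 2*K² (C(K) = K*(2*K) = 2*K²)
v(l) = -3*l²
q(L, c) = 3 + L (q(L, c) = 3*1 + L = 3 + L)
((-5 + q(C(1), 0)) + v(4))*26 = ((-5 + (3 + 2*1²)) - 3*4²)*26 = ((-5 + (3 + 2*1)) - 3*16)*26 = ((-5 + (3 + 2)) - 48)*26 = ((-5 + 5) - 48)*26 = (0 - 48)*26 = -48*26 = -1248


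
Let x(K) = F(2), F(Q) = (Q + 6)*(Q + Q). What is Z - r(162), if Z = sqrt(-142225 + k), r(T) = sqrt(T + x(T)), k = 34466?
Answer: -sqrt(194) + I*sqrt(107759) ≈ -13.928 + 328.27*I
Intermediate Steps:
F(Q) = 2*Q*(6 + Q) (F(Q) = (6 + Q)*(2*Q) = 2*Q*(6 + Q))
x(K) = 32 (x(K) = 2*2*(6 + 2) = 2*2*8 = 32)
r(T) = sqrt(32 + T) (r(T) = sqrt(T + 32) = sqrt(32 + T))
Z = I*sqrt(107759) (Z = sqrt(-142225 + 34466) = sqrt(-107759) = I*sqrt(107759) ≈ 328.27*I)
Z - r(162) = I*sqrt(107759) - sqrt(32 + 162) = I*sqrt(107759) - sqrt(194) = -sqrt(194) + I*sqrt(107759)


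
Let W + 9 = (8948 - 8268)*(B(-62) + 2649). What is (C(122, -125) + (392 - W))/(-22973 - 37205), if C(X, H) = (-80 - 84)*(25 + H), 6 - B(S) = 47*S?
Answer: 3770119/60178 ≈ 62.649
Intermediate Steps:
B(S) = 6 - 47*S
W = 3786911 (W = -9 + (8948 - 8268)*((6 - 47*(-62)) + 2649) = -9 + 680*((6 + 2914) + 2649) = -9 + 680*(2920 + 2649) = -9 + 680*5569 = -9 + 3786920 = 3786911)
C(X, H) = -4100 - 164*H (C(X, H) = -164*(25 + H) = -4100 - 164*H)
(C(122, -125) + (392 - W))/(-22973 - 37205) = ((-4100 - 164*(-125)) + (392 - 1*3786911))/(-22973 - 37205) = ((-4100 + 20500) + (392 - 3786911))/(-60178) = (16400 - 3786519)*(-1/60178) = -3770119*(-1/60178) = 3770119/60178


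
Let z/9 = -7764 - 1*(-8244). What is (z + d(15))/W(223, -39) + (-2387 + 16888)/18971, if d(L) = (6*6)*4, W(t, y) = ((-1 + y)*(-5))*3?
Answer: 3891131/474275 ≈ 8.2044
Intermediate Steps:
W(t, y) = 15 - 15*y (W(t, y) = (5 - 5*y)*3 = 15 - 15*y)
d(L) = 144 (d(L) = 36*4 = 144)
z = 4320 (z = 9*(-7764 - 1*(-8244)) = 9*(-7764 + 8244) = 9*480 = 4320)
(z + d(15))/W(223, -39) + (-2387 + 16888)/18971 = (4320 + 144)/(15 - 15*(-39)) + (-2387 + 16888)/18971 = 4464/(15 + 585) + 14501*(1/18971) = 4464/600 + 14501/18971 = 4464*(1/600) + 14501/18971 = 186/25 + 14501/18971 = 3891131/474275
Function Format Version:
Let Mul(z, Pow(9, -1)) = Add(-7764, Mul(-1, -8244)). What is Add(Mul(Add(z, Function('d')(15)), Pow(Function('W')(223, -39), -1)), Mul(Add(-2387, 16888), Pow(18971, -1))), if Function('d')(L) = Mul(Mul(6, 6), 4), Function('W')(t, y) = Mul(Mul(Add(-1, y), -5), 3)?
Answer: Rational(3891131, 474275) ≈ 8.2044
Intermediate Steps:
Function('W')(t, y) = Add(15, Mul(-15, y)) (Function('W')(t, y) = Mul(Add(5, Mul(-5, y)), 3) = Add(15, Mul(-15, y)))
Function('d')(L) = 144 (Function('d')(L) = Mul(36, 4) = 144)
z = 4320 (z = Mul(9, Add(-7764, Mul(-1, -8244))) = Mul(9, Add(-7764, 8244)) = Mul(9, 480) = 4320)
Add(Mul(Add(z, Function('d')(15)), Pow(Function('W')(223, -39), -1)), Mul(Add(-2387, 16888), Pow(18971, -1))) = Add(Mul(Add(4320, 144), Pow(Add(15, Mul(-15, -39)), -1)), Mul(Add(-2387, 16888), Pow(18971, -1))) = Add(Mul(4464, Pow(Add(15, 585), -1)), Mul(14501, Rational(1, 18971))) = Add(Mul(4464, Pow(600, -1)), Rational(14501, 18971)) = Add(Mul(4464, Rational(1, 600)), Rational(14501, 18971)) = Add(Rational(186, 25), Rational(14501, 18971)) = Rational(3891131, 474275)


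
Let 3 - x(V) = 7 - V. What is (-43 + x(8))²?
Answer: 1521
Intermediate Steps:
x(V) = -4 + V (x(V) = 3 - (7 - V) = 3 + (-7 + V) = -4 + V)
(-43 + x(8))² = (-43 + (-4 + 8))² = (-43 + 4)² = (-39)² = 1521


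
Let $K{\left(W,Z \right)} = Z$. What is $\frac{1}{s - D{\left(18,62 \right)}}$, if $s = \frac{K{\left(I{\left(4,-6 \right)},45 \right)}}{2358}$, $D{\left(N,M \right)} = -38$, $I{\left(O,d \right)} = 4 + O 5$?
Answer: $\frac{262}{9961} \approx 0.026303$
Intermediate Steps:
$I{\left(O,d \right)} = 4 + 5 O$
$s = \frac{5}{262}$ ($s = \frac{45}{2358} = 45 \cdot \frac{1}{2358} = \frac{5}{262} \approx 0.019084$)
$\frac{1}{s - D{\left(18,62 \right)}} = \frac{1}{\frac{5}{262} - -38} = \frac{1}{\frac{5}{262} + 38} = \frac{1}{\frac{9961}{262}} = \frac{262}{9961}$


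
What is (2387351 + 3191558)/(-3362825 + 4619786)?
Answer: 5578909/1256961 ≈ 4.4384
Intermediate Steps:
(2387351 + 3191558)/(-3362825 + 4619786) = 5578909/1256961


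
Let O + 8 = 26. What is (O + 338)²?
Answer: 126736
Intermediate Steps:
O = 18 (O = -8 + 26 = 18)
(O + 338)² = (18 + 338)² = 356² = 126736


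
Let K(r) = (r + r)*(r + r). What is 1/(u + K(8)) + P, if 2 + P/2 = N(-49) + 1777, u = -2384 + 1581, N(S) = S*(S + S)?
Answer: 7195237/547 ≈ 13154.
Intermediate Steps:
K(r) = 4*r² (K(r) = (2*r)*(2*r) = 4*r²)
N(S) = 2*S² (N(S) = S*(2*S) = 2*S²)
u = -803
P = 13154 (P = -4 + 2*(2*(-49)² + 1777) = -4 + 2*(2*2401 + 1777) = -4 + 2*(4802 + 1777) = -4 + 2*6579 = -4 + 13158 = 13154)
1/(u + K(8)) + P = 1/(-803 + 4*8²) + 13154 = 1/(-803 + 4*64) + 13154 = 1/(-803 + 256) + 13154 = 1/(-547) + 13154 = -1/547 + 13154 = 7195237/547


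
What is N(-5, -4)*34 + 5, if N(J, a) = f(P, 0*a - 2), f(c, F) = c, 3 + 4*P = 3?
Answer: 5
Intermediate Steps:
P = 0 (P = -¾ + (¼)*3 = -¾ + ¾ = 0)
N(J, a) = 0
N(-5, -4)*34 + 5 = 0*34 + 5 = 0 + 5 = 5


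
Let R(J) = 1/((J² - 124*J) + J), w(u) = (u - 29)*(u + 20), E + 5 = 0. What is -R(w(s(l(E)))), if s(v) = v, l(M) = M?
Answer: -1/322830 ≈ -3.0976e-6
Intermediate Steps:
E = -5 (E = -5 + 0 = -5)
w(u) = (-29 + u)*(20 + u)
R(J) = 1/(J² - 123*J)
-R(w(s(l(E)))) = -1/((-580 + (-5)² - 9*(-5))*(-123 + (-580 + (-5)² - 9*(-5)))) = -1/((-580 + 25 + 45)*(-123 + (-580 + 25 + 45))) = -1/((-510)*(-123 - 510)) = -(-1)/(510*(-633)) = -(-1)*(-1)/(510*633) = -1*1/322830 = -1/322830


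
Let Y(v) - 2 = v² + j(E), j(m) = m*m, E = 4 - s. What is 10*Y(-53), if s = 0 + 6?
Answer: 28150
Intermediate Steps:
s = 6
E = -2 (E = 4 - 1*6 = 4 - 6 = -2)
j(m) = m²
Y(v) = 6 + v² (Y(v) = 2 + (v² + (-2)²) = 2 + (v² + 4) = 2 + (4 + v²) = 6 + v²)
10*Y(-53) = 10*(6 + (-53)²) = 10*(6 + 2809) = 10*2815 = 28150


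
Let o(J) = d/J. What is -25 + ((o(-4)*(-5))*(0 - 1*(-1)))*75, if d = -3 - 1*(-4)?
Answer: 275/4 ≈ 68.750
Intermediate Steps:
d = 1 (d = -3 + 4 = 1)
o(J) = 1/J
-25 + ((o(-4)*(-5))*(0 - 1*(-1)))*75 = -25 + ((-5/(-4))*(0 - 1*(-1)))*75 = -25 + ((-1/4*(-5))*(0 + 1))*75 = -25 + ((5/4)*1)*75 = -25 + (5/4)*75 = -25 + 375/4 = 275/4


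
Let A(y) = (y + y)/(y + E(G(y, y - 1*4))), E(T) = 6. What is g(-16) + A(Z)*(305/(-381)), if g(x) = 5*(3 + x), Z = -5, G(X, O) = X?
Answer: -21715/381 ≈ -56.995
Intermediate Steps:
g(x) = 15 + 5*x
A(y) = 2*y/(6 + y) (A(y) = (y + y)/(y + 6) = (2*y)/(6 + y) = 2*y/(6 + y))
g(-16) + A(Z)*(305/(-381)) = (15 + 5*(-16)) + (2*(-5)/(6 - 5))*(305/(-381)) = (15 - 80) + (2*(-5)/1)*(305*(-1/381)) = -65 + (2*(-5)*1)*(-305/381) = -65 - 10*(-305/381) = -65 + 3050/381 = -21715/381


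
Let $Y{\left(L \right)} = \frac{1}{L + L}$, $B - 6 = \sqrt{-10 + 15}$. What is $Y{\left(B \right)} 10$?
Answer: $\frac{30}{31} - \frac{5 \sqrt{5}}{31} \approx 0.60709$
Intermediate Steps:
$B = 6 + \sqrt{5}$ ($B = 6 + \sqrt{-10 + 15} = 6 + \sqrt{5} \approx 8.2361$)
$Y{\left(L \right)} = \frac{1}{2 L}$
$Y{\left(B \right)} 10 = \frac{1}{2 \left(6 + \sqrt{5}\right)} 10 = \frac{5}{6 + \sqrt{5}}$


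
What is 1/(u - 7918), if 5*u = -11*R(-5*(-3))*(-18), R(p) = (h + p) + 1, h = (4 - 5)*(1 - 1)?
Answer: -5/36422 ≈ -0.00013728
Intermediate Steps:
h = 0 (h = -1*0 = 0)
R(p) = 1 + p (R(p) = (0 + p) + 1 = p + 1 = 1 + p)
u = 3168/5 (u = (-11*(1 - 5*(-3))*(-18))/5 = (-11*(1 + 15)*(-18))/5 = (-11*16*(-18))/5 = (-176*(-18))/5 = (⅕)*3168 = 3168/5 ≈ 633.60)
1/(u - 7918) = 1/(3168/5 - 7918) = 1/(-36422/5) = -5/36422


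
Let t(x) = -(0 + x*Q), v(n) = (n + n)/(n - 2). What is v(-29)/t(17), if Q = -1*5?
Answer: 58/2635 ≈ 0.022011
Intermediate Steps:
Q = -5
v(n) = 2*n/(-2 + n) (v(n) = (2*n)/(-2 + n) = 2*n/(-2 + n))
t(x) = 5*x (t(x) = -(0 + x*(-5)) = -(0 - 5*x) = -(-5)*x = 5*x)
v(-29)/t(17) = (2*(-29)/(-2 - 29))/((5*17)) = (2*(-29)/(-31))/85 = (2*(-29)*(-1/31))*(1/85) = (58/31)*(1/85) = 58/2635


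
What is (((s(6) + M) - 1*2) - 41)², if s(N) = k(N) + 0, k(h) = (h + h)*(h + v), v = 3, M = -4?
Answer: 3721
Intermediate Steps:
k(h) = 2*h*(3 + h) (k(h) = (h + h)*(h + 3) = (2*h)*(3 + h) = 2*h*(3 + h))
s(N) = 2*N*(3 + N) (s(N) = 2*N*(3 + N) + 0 = 2*N*(3 + N))
(((s(6) + M) - 1*2) - 41)² = (((2*6*(3 + 6) - 4) - 1*2) - 41)² = (((2*6*9 - 4) - 2) - 41)² = (((108 - 4) - 2) - 41)² = ((104 - 2) - 41)² = (102 - 41)² = 61² = 3721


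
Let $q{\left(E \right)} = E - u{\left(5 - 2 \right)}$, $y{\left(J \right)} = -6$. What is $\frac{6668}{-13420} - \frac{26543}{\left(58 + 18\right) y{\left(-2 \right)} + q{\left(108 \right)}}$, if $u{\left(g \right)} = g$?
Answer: $\frac{88466648}{1177605} \approx 75.124$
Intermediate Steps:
$q{\left(E \right)} = -3 + E$ ($q{\left(E \right)} = E - \left(5 - 2\right) = E - 3 = -3 + E$)
$\frac{6668}{-13420} - \frac{26543}{\left(58 + 18\right) y{\left(-2 \right)} + q{\left(108 \right)}} = \frac{6668}{-13420} - \frac{26543}{\left(58 + 18\right) \left(-6\right) + \left(-3 + 108\right)} = 6668 \left(- \frac{1}{13420}\right) - \frac{26543}{76 \left(-6\right) + 105} = - \frac{1667}{3355} - \frac{26543}{-456 + 105} = - \frac{1667}{3355} - \frac{26543}{-351} = - \frac{1667}{3355} - - \frac{26543}{351} = - \frac{1667}{3355} + \frac{26543}{351} = \frac{88466648}{1177605}$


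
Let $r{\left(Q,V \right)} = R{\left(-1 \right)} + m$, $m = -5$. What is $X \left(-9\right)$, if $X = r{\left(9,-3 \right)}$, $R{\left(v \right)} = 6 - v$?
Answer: $-18$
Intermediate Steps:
$r{\left(Q,V \right)} = 2$ ($r{\left(Q,V \right)} = \left(6 - -1\right) - 5 = \left(6 + 1\right) - 5 = 7 - 5 = 2$)
$X = 2$
$X \left(-9\right) = 2 \left(-9\right) = -18$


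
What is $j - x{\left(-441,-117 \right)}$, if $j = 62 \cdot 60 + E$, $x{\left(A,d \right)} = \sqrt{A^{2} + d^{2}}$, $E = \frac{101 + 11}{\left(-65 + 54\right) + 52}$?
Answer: $\frac{152632}{41} - 9 \sqrt{2570} \approx 3266.5$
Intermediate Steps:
$E = \frac{112}{41}$ ($E = \frac{112}{-11 + 52} = \frac{112}{41} \approx 2.7317$)
$j = \frac{152632}{41}$ ($j = 62 \cdot 60 + \frac{112}{41} = 3720 + \frac{112}{41} = \frac{152632}{41} \approx 3722.7$)
$j - x{\left(-441,-117 \right)} = \frac{152632}{41} - \sqrt{\left(-441\right)^{2} + \left(-117\right)^{2}} = \frac{152632}{41} - \sqrt{194481 + 13689} = \frac{152632}{41} - \sqrt{208170} = \frac{152632}{41} - 9 \sqrt{2570}$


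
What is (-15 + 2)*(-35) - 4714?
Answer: -4259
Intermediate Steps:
(-15 + 2)*(-35) - 4714 = -13*(-35) - 4714 = 455 - 4714 = -4259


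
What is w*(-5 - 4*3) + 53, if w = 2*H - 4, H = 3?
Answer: 19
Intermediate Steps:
w = 2 (w = 2*3 - 4 = 6 - 4 = 2)
w*(-5 - 4*3) + 53 = 2*(-5 - 4*3) + 53 = 2*(-5 - 12) + 53 = 2*(-17) + 53 = -34 + 53 = 19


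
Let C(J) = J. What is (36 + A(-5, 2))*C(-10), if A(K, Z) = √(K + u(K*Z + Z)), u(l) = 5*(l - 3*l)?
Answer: -360 - 50*√3 ≈ -446.60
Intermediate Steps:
u(l) = -10*l (u(l) = 5*(-2*l) = -10*l)
A(K, Z) = √(K - 10*Z - 10*K*Z) (A(K, Z) = √(K - 10*(K*Z + Z)) = √(K - 10*(Z + K*Z)) = √(K + (-10*Z - 10*K*Z)) = √(K - 10*Z - 10*K*Z))
(36 + A(-5, 2))*C(-10) = (36 + √(-5 - 10*2*(1 - 5)))*(-10) = (36 + √(-5 - 10*2*(-4)))*(-10) = (36 + √(-5 + 80))*(-10) = (36 + √75)*(-10) = (36 + 5*√3)*(-10) = -360 - 50*√3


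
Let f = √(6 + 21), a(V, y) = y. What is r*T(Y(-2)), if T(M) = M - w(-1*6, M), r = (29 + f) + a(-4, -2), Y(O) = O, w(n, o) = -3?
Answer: 27 + 3*√3 ≈ 32.196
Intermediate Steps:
f = 3*√3 (f = √27 = 3*√3 ≈ 5.1962)
r = 27 + 3*√3 (r = (29 + 3*√3) - 2 = 27 + 3*√3 ≈ 32.196)
T(M) = 3 + M (T(M) = M - 1*(-3) = M + 3 = 3 + M)
r*T(Y(-2)) = (27 + 3*√3)*(3 - 2) = (27 + 3*√3)*1 = 27 + 3*√3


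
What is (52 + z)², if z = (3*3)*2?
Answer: 4900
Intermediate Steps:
z = 18 (z = 9*2 = 18)
(52 + z)² = (52 + 18)² = 70² = 4900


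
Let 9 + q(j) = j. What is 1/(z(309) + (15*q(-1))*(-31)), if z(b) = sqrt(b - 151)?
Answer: 2325/10811171 - sqrt(158)/21622342 ≈ 0.00021447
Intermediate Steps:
q(j) = -9 + j
z(b) = sqrt(-151 + b)
1/(z(309) + (15*q(-1))*(-31)) = 1/(sqrt(-151 + 309) + (15*(-9 - 1))*(-31)) = 1/(sqrt(158) + (15*(-10))*(-31)) = 1/(sqrt(158) - 150*(-31)) = 1/(sqrt(158) + 4650) = 1/(4650 + sqrt(158))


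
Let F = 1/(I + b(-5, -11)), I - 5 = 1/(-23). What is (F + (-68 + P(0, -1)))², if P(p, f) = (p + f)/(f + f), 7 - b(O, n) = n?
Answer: 1268570689/278784 ≈ 4550.4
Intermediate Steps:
b(O, n) = 7 - n
I = 114/23 (I = 5 + 1/(-23) = 5 - 1/23 = 114/23 ≈ 4.9565)
P(p, f) = (f + p)/(2*f) (P(p, f) = (f + p)/((2*f)) = (f + p)*(1/(2*f)) = (f + p)/(2*f))
F = 23/528 (F = 1/(114/23 + (7 - 1*(-11))) = 1/(114/23 + (7 + 11)) = 1/(114/23 + 18) = 1/(528/23) = 23/528 ≈ 0.043561)
(F + (-68 + P(0, -1)))² = (23/528 + (-68 + (½)*(-1 + 0)/(-1)))² = (23/528 + (-68 + (½)*(-1)*(-1)))² = (23/528 + (-68 + ½))² = (23/528 - 135/2)² = (-35617/528)² = 1268570689/278784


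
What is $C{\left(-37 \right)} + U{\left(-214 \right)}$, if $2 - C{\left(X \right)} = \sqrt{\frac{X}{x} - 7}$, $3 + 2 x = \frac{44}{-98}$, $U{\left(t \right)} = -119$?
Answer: $-117 - \frac{\sqrt{2443}}{13} \approx -120.8$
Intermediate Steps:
$x = - \frac{169}{98}$ ($x = - \frac{3}{2} + \frac{44 \frac{1}{-98}}{2} = - \frac{3}{2} + \frac{44 \left(- \frac{1}{98}\right)}{2} = - \frac{3}{2} + \frac{1}{2} \left(- \frac{22}{49}\right) = - \frac{3}{2} - \frac{11}{49} = - \frac{169}{98} \approx -1.7245$)
$C{\left(X \right)} = 2 - \sqrt{-7 - \frac{98 X}{169}}$ ($C{\left(X \right)} = 2 - \sqrt{\frac{X}{- \frac{169}{98}} - 7} = 2 - \sqrt{X \left(- \frac{98}{169}\right) - 7} = 2 - \sqrt{- \frac{98 X}{169} - 7} = 2 - \sqrt{-7 - \frac{98 X}{169}}$)
$C{\left(-37 \right)} + U{\left(-214 \right)} = \left(2 - \frac{\sqrt{-1183 - -3626}}{13}\right) - 119 = \left(2 - \frac{\sqrt{-1183 + 3626}}{13}\right) - 119 = \left(2 - \frac{\sqrt{2443}}{13}\right) - 119 = -117 - \frac{\sqrt{2443}}{13}$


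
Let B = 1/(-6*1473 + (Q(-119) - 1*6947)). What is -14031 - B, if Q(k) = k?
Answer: -223149023/15904 ≈ -14031.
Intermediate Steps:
B = -1/15904 (B = 1/(-6*1473 + (-119 - 1*6947)) = 1/(-8838 + (-119 - 6947)) = 1/(-8838 - 7066) = 1/(-15904) = -1/15904 ≈ -6.2877e-5)
-14031 - B = -14031 - 1*(-1/15904) = -14031 + 1/15904 = -223149023/15904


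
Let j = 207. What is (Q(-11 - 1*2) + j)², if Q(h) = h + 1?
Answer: 38025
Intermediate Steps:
Q(h) = 1 + h
(Q(-11 - 1*2) + j)² = ((1 + (-11 - 1*2)) + 207)² = ((1 + (-11 - 2)) + 207)² = ((1 - 13) + 207)² = (-12 + 207)² = 195² = 38025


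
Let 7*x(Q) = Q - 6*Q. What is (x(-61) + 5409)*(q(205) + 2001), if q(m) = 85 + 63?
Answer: 11717576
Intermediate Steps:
q(m) = 148
x(Q) = -5*Q/7 (x(Q) = (Q - 6*Q)/7 = (-5*Q)/7 = -5*Q/7)
(x(-61) + 5409)*(q(205) + 2001) = (-5/7*(-61) + 5409)*(148 + 2001) = (305/7 + 5409)*2149 = (38168/7)*2149 = 11717576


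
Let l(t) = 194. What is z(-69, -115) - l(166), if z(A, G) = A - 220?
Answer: -483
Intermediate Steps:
z(A, G) = -220 + A
z(-69, -115) - l(166) = (-220 - 69) - 1*194 = -289 - 194 = -483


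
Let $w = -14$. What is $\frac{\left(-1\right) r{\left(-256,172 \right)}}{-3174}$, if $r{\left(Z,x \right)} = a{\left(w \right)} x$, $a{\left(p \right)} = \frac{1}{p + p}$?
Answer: $- \frac{43}{22218} \approx -0.0019354$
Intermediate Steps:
$a{\left(p \right)} = \frac{1}{2 p}$
$r{\left(Z,x \right)} = - \frac{x}{28}$ ($r{\left(Z,x \right)} = \frac{1}{2 \left(-14\right)} x = \frac{1}{2} \left(- \frac{1}{14}\right) x = - \frac{x}{28}$)
$\frac{\left(-1\right) r{\left(-256,172 \right)}}{-3174} = \frac{\left(-1\right) \left(\left(- \frac{1}{28}\right) 172\right)}{-3174} = \left(-1\right) \left(- \frac{43}{7}\right) \left(- \frac{1}{3174}\right) = \frac{43}{7} \left(- \frac{1}{3174}\right) = - \frac{43}{22218}$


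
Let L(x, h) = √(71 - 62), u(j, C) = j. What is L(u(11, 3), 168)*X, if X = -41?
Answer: -123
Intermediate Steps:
L(x, h) = 3 (L(x, h) = √9 = 3)
L(u(11, 3), 168)*X = 3*(-41) = -123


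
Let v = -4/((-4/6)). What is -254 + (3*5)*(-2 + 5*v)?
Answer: 166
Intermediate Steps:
v = 6 (v = -4/((-4*⅙)) = -4/(-⅔) = -4*(-3/2) = 6)
-254 + (3*5)*(-2 + 5*v) = -254 + (3*5)*(-2 + 5*6) = -254 + 15*(-2 + 30) = -254 + 15*28 = -254 + 420 = 166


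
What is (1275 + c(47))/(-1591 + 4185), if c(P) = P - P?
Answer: 1275/2594 ≈ 0.49152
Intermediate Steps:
c(P) = 0
(1275 + c(47))/(-1591 + 4185) = (1275 + 0)/(-1591 + 4185) = 1275/2594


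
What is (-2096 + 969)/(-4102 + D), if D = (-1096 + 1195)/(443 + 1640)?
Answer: 2347541/8544367 ≈ 0.27475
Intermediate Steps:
D = 99/2083 ≈ 0.047528
(-2096 + 969)/(-4102 + D) = (-2096 + 969)/(-4102 + 99/2083) = -1127/(-8544367/2083) = -1127*(-2083/8544367) = 2347541/8544367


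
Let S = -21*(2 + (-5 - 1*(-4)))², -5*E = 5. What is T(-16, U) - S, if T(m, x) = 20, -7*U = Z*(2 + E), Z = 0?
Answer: 41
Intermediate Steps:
E = -1 (E = -⅕*5 = -1)
U = 0 (U = -0*(2 - 1) = -0 = -⅐*0 = 0)
S = -21 (S = -21*(2 + (-5 + 4))² = -21*(2 - 1)² = -21*1² = -21*1 = -21)
T(-16, U) - S = 20 - 1*(-21) = 20 + 21 = 41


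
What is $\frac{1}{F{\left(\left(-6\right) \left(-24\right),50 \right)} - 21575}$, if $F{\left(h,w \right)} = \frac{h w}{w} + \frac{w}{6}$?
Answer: $- \frac{3}{64268} \approx -4.668 \cdot 10^{-5}$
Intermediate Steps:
$F{\left(h,w \right)} = h + \frac{w}{6}$ ($F{\left(h,w \right)} = h + w \frac{1}{6} = h + \frac{w}{6}$)
$\frac{1}{F{\left(\left(-6\right) \left(-24\right),50 \right)} - 21575} = \frac{1}{\left(\left(-6\right) \left(-24\right) + \frac{1}{6} \cdot 50\right) - 21575} = \frac{1}{\left(144 + \frac{25}{3}\right) - 21575} = \frac{1}{\frac{457}{3} - 21575} = \frac{1}{- \frac{64268}{3}} = - \frac{3}{64268}$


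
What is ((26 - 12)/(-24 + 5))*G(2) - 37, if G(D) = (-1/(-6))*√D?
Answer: -37 - 7*√2/57 ≈ -37.174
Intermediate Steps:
G(D) = √D/6 (G(D) = (-1*(-⅙))*√D = √D/6)
((26 - 12)/(-24 + 5))*G(2) - 37 = ((26 - 12)/(-24 + 5))*(√2/6) - 37 = (14/(-19))*(√2/6) - 37 = (14*(-1/19))*(√2/6) - 37 = -7*√2/57 - 37 = -37 - 7*√2/57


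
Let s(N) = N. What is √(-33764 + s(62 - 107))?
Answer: I*√33809 ≈ 183.87*I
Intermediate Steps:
√(-33764 + s(62 - 107)) = √(-33764 + (62 - 107)) = √(-33764 - 45) = √(-33809) = I*√33809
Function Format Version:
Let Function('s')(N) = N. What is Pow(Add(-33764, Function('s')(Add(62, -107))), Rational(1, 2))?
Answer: Mul(I, Pow(33809, Rational(1, 2))) ≈ Mul(183.87, I)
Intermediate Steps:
Pow(Add(-33764, Function('s')(Add(62, -107))), Rational(1, 2)) = Pow(Add(-33764, Add(62, -107)), Rational(1, 2)) = Pow(Add(-33764, -45), Rational(1, 2)) = Pow(-33809, Rational(1, 2)) = Mul(I, Pow(33809, Rational(1, 2)))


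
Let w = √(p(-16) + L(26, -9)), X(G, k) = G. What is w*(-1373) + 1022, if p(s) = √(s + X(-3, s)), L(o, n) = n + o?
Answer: 1022 - 1373*√(17 + I*√19) ≈ -4684.6 - 719.96*I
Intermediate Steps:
p(s) = √(-3 + s) (p(s) = √(s - 3) = √(-3 + s))
w = √(17 + I*√19) (w = √(√(-3 - 16) + (-9 + 26)) = √(√(-19) + 17) = √(I*√19 + 17) = √(17 + I*√19) ≈ 4.1563 + 0.52437*I)
w*(-1373) + 1022 = √(17 + I*√19)*(-1373) + 1022 = -1373*√(17 + I*√19) + 1022 = 1022 - 1373*√(17 + I*√19)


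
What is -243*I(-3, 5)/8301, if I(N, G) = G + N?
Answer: -162/2767 ≈ -0.058547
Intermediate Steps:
-243*I(-3, 5)/8301 = -243*(5 - 3)/8301 = -243*2*(1/8301) = -486*1/8301 = -162/2767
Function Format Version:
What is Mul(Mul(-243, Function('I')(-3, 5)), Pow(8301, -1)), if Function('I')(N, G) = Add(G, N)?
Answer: Rational(-162, 2767) ≈ -0.058547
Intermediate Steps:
Mul(Mul(-243, Function('I')(-3, 5)), Pow(8301, -1)) = Mul(Mul(-243, Add(5, -3)), Pow(8301, -1)) = Mul(Mul(-243, 2), Rational(1, 8301)) = Mul(-486, Rational(1, 8301)) = Rational(-162, 2767)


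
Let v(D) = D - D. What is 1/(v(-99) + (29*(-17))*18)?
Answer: -1/8874 ≈ -0.00011269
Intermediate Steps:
v(D) = 0
1/(v(-99) + (29*(-17))*18) = 1/(0 + (29*(-17))*18) = 1/(0 - 493*18) = 1/(0 - 8874) = 1/(-8874) = -1/8874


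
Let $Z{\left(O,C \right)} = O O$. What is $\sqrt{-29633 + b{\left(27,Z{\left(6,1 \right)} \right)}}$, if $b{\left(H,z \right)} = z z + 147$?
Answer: $i \sqrt{28190} \approx 167.9 i$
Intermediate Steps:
$Z{\left(O,C \right)} = O^{2}$
$b{\left(H,z \right)} = 147 + z^{2}$ ($b{\left(H,z \right)} = z^{2} + 147 = 147 + z^{2}$)
$\sqrt{-29633 + b{\left(27,Z{\left(6,1 \right)} \right)}} = \sqrt{-29633 + \left(147 + \left(6^{2}\right)^{2}\right)} = \sqrt{-29633 + \left(147 + 36^{2}\right)} = \sqrt{-29633 + \left(147 + 1296\right)} = \sqrt{-29633 + 1443} = \sqrt{-28190} = i \sqrt{28190}$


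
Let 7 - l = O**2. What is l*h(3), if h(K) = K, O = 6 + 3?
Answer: -222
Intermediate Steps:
O = 9
l = -74 (l = 7 - 1*9**2 = 7 - 1*81 = 7 - 81 = -74)
l*h(3) = -74*3 = -222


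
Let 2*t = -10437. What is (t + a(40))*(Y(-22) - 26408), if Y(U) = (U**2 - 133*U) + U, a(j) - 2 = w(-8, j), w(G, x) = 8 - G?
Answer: 119715510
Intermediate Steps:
t = -10437/2 (t = (1/2)*(-10437) = -10437/2 ≈ -5218.5)
a(j) = 18 (a(j) = 2 + (8 - 1*(-8)) = 2 + (8 + 8) = 2 + 16 = 18)
Y(U) = U**2 - 132*U
(t + a(40))*(Y(-22) - 26408) = (-10437/2 + 18)*(-22*(-132 - 22) - 26408) = -10401*(-22*(-154) - 26408)/2 = -10401*(3388 - 26408)/2 = -10401/2*(-23020) = 119715510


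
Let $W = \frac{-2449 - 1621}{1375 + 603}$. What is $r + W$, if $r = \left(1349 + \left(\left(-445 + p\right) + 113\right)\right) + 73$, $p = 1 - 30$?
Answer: $\frac{1047294}{989} \approx 1058.9$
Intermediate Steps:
$p = -29$ ($p = 1 - 30 = -29$)
$r = 1061$ ($r = \left(1349 + \left(\left(-445 - 29\right) + 113\right)\right) + 73 = \left(1349 + \left(-474 + 113\right)\right) + 73 = \left(1349 - 361\right) + 73 = 988 + 73 = 1061$)
$W = - \frac{2035}{989}$ ($W = - \frac{4070}{1978} = \left(-4070\right) \frac{1}{1978} = - \frac{2035}{989} \approx -2.0576$)
$r + W = 1061 - \frac{2035}{989} = \frac{1047294}{989}$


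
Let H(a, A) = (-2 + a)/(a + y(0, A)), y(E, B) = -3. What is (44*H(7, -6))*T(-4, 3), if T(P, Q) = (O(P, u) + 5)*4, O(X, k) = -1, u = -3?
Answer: 880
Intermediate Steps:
T(P, Q) = 16 (T(P, Q) = (-1 + 5)*4 = 4*4 = 16)
H(a, A) = (-2 + a)/(-3 + a) (H(a, A) = (-2 + a)/(a - 3) = (-2 + a)/(-3 + a))
(44*H(7, -6))*T(-4, 3) = (44*((-2 + 7)/(-3 + 7)))*16 = (44*(5/4))*16 = 55*16 = 880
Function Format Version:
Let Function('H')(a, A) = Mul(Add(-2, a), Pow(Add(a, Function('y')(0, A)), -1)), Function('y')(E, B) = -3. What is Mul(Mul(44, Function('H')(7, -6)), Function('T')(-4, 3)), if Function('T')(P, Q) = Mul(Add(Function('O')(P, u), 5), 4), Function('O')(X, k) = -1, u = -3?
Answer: 880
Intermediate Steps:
Function('T')(P, Q) = 16 (Function('T')(P, Q) = Mul(Add(-1, 5), 4) = Mul(4, 4) = 16)
Function('H')(a, A) = Mul(Pow(Add(-3, a), -1), Add(-2, a)) (Function('H')(a, A) = Mul(Add(-2, a), Pow(Add(a, -3), -1)) = Mul(Add(-2, a), Pow(Add(-3, a), -1)) = Mul(Pow(Add(-3, a), -1), Add(-2, a)))
Mul(Mul(44, Function('H')(7, -6)), Function('T')(-4, 3)) = Mul(Mul(44, Mul(Pow(Add(-3, 7), -1), Add(-2, 7))), 16) = Mul(Mul(44, Mul(Pow(4, -1), 5)), 16) = Mul(Mul(44, Mul(Rational(1, 4), 5)), 16) = Mul(Mul(44, Rational(5, 4)), 16) = Mul(55, 16) = 880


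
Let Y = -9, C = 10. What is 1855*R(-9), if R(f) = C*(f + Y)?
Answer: -333900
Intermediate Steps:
R(f) = -90 + 10*f (R(f) = 10*(f - 9) = 10*(-9 + f) = -90 + 10*f)
1855*R(-9) = 1855*(-90 + 10*(-9)) = 1855*(-90 - 90) = 1855*(-180) = -333900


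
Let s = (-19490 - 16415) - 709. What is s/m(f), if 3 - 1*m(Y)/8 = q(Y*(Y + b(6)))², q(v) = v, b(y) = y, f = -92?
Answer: 18307/250398964 ≈ 7.3111e-5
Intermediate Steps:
s = -36614 (s = -35905 - 709 = -36614)
m(Y) = 24 - 8*Y²*(6 + Y)² (m(Y) = 24 - 8*Y²*(Y + 6)² = 24 - 8*Y²*(6 + Y)²)
s/m(f) = -36614/(24 - 8*(-92)²*(6 - 92)²) = -36614/(24 - 8*8464*(-86)²) = -36614/(24 - 8*8464*7396) = -36614/(24 - 500797952) = -36614/(-500797928) = -36614*(-1/500797928) = 18307/250398964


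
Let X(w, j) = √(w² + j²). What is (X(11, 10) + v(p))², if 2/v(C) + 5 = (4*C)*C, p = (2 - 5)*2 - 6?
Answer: 72055065/326041 + 4*√221/571 ≈ 221.10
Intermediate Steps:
p = -12 (p = -3*2 - 6 = -6 - 6 = -12)
v(C) = 2/(-5 + 4*C²) (v(C) = 2/(-5 + (4*C)*C) = 2/(-5 + 4*C²))
X(w, j) = √(j² + w²)
(X(11, 10) + v(p))² = (√(10² + 11²) + 2/(-5 + 4*(-12)²))² = (√(100 + 121) + 2/(-5 + 4*144))² = (√221 + 2/(-5 + 576))² = (√221 + 2/571)² = (2/571 + √221)²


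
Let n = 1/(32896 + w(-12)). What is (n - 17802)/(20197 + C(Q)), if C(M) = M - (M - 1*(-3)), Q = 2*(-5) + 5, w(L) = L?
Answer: -585400967/664059496 ≈ -0.88155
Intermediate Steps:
Q = -5 (Q = -10 + 5 = -5)
C(M) = -3 (C(M) = M - (M + 3) = M - (3 + M) = M + (-3 - M) = -3)
n = 1/32884 (n = 1/(32896 - 12) = 1/32884 ≈ 3.0410e-5)
(n - 17802)/(20197 + C(Q)) = (1/32884 - 17802)/(20197 - 3) = -585400967/32884/20194 = -585400967/32884*1/20194 = -585400967/664059496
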